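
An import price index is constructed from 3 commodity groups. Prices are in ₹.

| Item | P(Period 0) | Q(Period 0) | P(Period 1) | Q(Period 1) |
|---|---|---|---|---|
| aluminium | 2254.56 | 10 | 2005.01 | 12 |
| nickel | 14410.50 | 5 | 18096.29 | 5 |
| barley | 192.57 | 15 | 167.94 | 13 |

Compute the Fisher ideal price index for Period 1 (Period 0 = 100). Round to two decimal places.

Laspeyres component (base-period weights):
ΣP(Period 1)Q(Period 0) = 2005.01×10 + 18096.29×5 + 167.94×15 = 20050.1 + 90481.45 + 2519.1 = 113050.65
ΣP(Period 0)Q(Period 0) = 2254.56×10 + 14410.50×5 + 192.57×15 = 22545.6 + 72052.5 + 2888.55 = 97486.65
L = 113050.65 / 97486.65 × 100 = 115.9653
Paasche component (current-period weights):
ΣP(Period 1)Q(Period 1) = 2005.01×12 + 18096.29×5 + 167.94×13 = 24060.12 + 90481.45 + 2183.22 = 116724.79
ΣP(Period 0)Q(Period 1) = 2254.56×12 + 14410.50×5 + 192.57×13 = 27054.72 + 72052.5 + 2503.41 = 101610.63
P = 116724.79 / 101610.63 × 100 = 114.8746
Fisher = √(L × P) = √(115.9653 × 114.8746) = 115.4186

115.42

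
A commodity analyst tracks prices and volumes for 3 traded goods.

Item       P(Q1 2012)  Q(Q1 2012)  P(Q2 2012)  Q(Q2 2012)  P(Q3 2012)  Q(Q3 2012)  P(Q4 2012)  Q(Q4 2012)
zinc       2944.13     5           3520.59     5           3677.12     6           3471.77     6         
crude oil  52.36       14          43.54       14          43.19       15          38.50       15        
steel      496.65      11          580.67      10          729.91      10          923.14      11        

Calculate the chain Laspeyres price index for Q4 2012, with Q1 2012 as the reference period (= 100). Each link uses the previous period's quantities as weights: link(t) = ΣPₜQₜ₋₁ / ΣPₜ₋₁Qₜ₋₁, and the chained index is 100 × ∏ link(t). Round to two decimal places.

131.43

Link Q1 2012→Q2 2012:
ΣP(Q2 2012)Q(Q1 2012) = 3520.59×5 + 43.54×14 + 580.67×11 = 17602.95 + 609.56 + 6387.37 = 24599.88
ΣP(Q1 2012)Q(Q1 2012) = 2944.13×5 + 52.36×14 + 496.65×11 = 14720.65 + 733.04 + 5463.15 = 20916.84
link = 24599.88/20916.84 = 1.176080
Link Q2 2012→Q3 2012:
ΣP(Q3 2012)Q(Q2 2012) = 3677.12×5 + 43.19×14 + 729.91×10 = 18385.6 + 604.66 + 7299.1 = 26289.36
ΣP(Q2 2012)Q(Q2 2012) = 3520.59×5 + 43.54×14 + 580.67×10 = 17602.95 + 609.56 + 5806.7 = 24019.21
link = 26289.36/24019.21 = 1.094514
Link Q3 2012→Q4 2012:
ΣP(Q4 2012)Q(Q3 2012) = 3471.77×6 + 38.50×15 + 923.14×10 = 20830.62 + 577.5 + 9231.4 = 30639.52
ΣP(Q3 2012)Q(Q3 2012) = 3677.12×6 + 43.19×15 + 729.91×10 = 22062.72 + 647.85 + 7299.1 = 30009.67
link = 30639.52/30009.67 = 1.020988
Chained index = 100 × 1.176080 × 1.094514 × 1.020988 = 131.4253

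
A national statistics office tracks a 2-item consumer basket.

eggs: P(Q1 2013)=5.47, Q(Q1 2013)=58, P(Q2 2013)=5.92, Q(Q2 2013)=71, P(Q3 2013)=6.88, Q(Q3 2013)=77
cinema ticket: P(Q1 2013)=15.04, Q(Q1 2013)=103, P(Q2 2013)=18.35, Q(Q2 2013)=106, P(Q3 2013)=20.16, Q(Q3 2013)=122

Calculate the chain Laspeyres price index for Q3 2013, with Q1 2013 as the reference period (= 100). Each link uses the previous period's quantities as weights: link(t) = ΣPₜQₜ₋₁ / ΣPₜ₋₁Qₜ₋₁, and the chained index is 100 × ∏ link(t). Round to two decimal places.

Link Q1 2013→Q2 2013:
ΣP(Q2 2013)Q(Q1 2013) = 5.92×58 + 18.35×103 = 343.36 + 1890.05 = 2233.41
ΣP(Q1 2013)Q(Q1 2013) = 5.47×58 + 15.04×103 = 317.26 + 1549.12 = 1866.38
link = 2233.41/1866.38 = 1.196653
Link Q2 2013→Q3 2013:
ΣP(Q3 2013)Q(Q2 2013) = 6.88×71 + 20.16×106 = 488.48 + 2136.96 = 2625.44
ΣP(Q2 2013)Q(Q2 2013) = 5.92×71 + 18.35×106 = 420.32 + 1945.1 = 2365.42
link = 2625.44/2365.42 = 1.109926
Chained index = 100 × 1.196653 × 1.109926 = 132.8196

132.82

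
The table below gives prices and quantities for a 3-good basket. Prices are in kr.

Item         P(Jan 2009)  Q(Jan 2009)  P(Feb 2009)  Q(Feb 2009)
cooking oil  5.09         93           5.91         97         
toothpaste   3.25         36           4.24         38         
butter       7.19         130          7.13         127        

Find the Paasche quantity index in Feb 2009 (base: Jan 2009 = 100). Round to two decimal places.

Paasche quantity index uses current-period prices as weights.
ΣP(Feb 2009)·Q(Feb 2009) = 5.91×97 + 4.24×38 + 7.13×127 = 573.27 + 161.12 + 905.51 = 1639.9
ΣP(Feb 2009)·Q(Jan 2009) = 5.91×93 + 4.24×36 + 7.13×130 = 549.63 + 152.64 + 926.9 = 1629.17
Index = 1639.9 / 1629.17 × 100 = 100.6586

100.66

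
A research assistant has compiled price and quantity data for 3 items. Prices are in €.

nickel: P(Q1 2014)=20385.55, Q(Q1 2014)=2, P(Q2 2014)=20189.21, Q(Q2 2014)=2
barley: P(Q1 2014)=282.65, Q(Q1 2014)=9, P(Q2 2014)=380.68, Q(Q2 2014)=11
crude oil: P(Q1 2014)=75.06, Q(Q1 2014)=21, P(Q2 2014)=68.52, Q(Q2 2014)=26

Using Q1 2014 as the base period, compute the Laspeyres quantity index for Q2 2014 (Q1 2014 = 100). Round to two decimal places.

102.10

Laspeyres quantity index uses base-period prices as weights.
ΣP(Q1 2014)·Q(Q2 2014) = 20385.55×2 + 282.65×11 + 75.06×26 = 40771.1 + 3109.15 + 1951.56 = 45831.81
ΣP(Q1 2014)·Q(Q1 2014) = 20385.55×2 + 282.65×9 + 75.06×21 = 40771.1 + 2543.85 + 1576.26 = 44891.21
Index = 45831.81 / 44891.21 × 100 = 102.0953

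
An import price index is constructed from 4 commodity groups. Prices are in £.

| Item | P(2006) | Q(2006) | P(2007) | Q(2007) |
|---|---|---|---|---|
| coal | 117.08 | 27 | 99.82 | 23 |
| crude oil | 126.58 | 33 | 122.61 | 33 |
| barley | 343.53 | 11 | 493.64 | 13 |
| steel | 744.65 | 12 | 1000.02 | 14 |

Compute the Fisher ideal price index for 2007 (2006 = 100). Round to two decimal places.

Laspeyres component (base-period weights):
ΣP(2007)Q(2006) = 99.82×27 + 122.61×33 + 493.64×11 + 1000.02×12 = 2695.14 + 4046.13 + 5430.04 + 12000.24 = 24171.55
ΣP(2006)Q(2006) = 117.08×27 + 126.58×33 + 343.53×11 + 744.65×12 = 3161.16 + 4177.14 + 3778.83 + 8935.8 = 20052.93
L = 24171.55 / 20052.93 × 100 = 120.5387
Paasche component (current-period weights):
ΣP(2007)Q(2007) = 99.82×23 + 122.61×33 + 493.64×13 + 1000.02×14 = 2295.86 + 4046.13 + 6417.32 + 14000.28 = 26759.59
ΣP(2006)Q(2007) = 117.08×23 + 126.58×33 + 343.53×13 + 744.65×14 = 2692.84 + 4177.14 + 4465.89 + 10425.1 = 21760.97
P = 26759.59 / 21760.97 × 100 = 122.9706
Fisher = √(L × P) = √(120.5387 × 122.9706) = 121.7486

121.75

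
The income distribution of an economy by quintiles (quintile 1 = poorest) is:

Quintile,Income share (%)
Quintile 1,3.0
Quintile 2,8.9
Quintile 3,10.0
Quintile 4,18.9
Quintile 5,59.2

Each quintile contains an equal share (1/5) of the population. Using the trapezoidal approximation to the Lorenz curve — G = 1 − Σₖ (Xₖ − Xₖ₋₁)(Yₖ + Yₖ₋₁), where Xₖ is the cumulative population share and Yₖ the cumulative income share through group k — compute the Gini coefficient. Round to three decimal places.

0.490

Cumulative income shares Yₖ: 0.0300, 0.1190, 0.2190, 0.4080, 1.0000
Σ (Xₖ−Xₖ₋₁)(Yₖ+Yₖ₋₁) = (1/5)(0.0300+0.0000) + (1/5)(0.1190+0.0300) + (1/5)(0.2190+0.1190) + (1/5)(0.4080+0.2190) + (1/5)(1.0000+0.4080)
  = 0.0060 + 0.0298 + 0.0676 + 0.1254 + 0.2816 = 0.5104
G = 1 − 0.5104 = 0.4896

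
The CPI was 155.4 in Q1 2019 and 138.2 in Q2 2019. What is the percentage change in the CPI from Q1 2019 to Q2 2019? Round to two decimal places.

Change = (138.2 − 155.4) / 155.4 × 100
       = -17.2 / 155.4 × 100 = -11.0682%

-11.07%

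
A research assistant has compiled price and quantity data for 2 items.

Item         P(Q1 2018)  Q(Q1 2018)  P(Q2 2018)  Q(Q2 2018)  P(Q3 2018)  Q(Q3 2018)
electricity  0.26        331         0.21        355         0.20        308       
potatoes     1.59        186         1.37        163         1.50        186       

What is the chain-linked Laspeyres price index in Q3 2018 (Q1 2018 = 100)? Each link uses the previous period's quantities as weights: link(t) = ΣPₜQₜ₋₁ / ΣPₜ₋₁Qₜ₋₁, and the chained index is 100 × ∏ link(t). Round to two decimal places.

89.98

Link Q1 2018→Q2 2018:
ΣP(Q2 2018)Q(Q1 2018) = 0.21×331 + 1.37×186 = 69.51 + 254.82 = 324.33
ΣP(Q1 2018)Q(Q1 2018) = 0.26×331 + 1.59×186 = 86.06 + 295.74 = 381.8
link = 324.33/381.8 = 0.849476
Link Q2 2018→Q3 2018:
ΣP(Q3 2018)Q(Q2 2018) = 0.20×355 + 1.50×163 = 71 + 244.5 = 315.5
ΣP(Q2 2018)Q(Q2 2018) = 0.21×355 + 1.37×163 = 74.55 + 223.31 = 297.86
link = 315.5/297.86 = 1.059222
Chained index = 100 × 0.849476 × 1.059222 = 89.9784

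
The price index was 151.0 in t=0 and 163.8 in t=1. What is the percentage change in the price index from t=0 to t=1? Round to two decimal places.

Change = (163.8 − 151.0) / 151.0 × 100
       = 12.8 / 151.0 × 100 = 8.4768%

8.48%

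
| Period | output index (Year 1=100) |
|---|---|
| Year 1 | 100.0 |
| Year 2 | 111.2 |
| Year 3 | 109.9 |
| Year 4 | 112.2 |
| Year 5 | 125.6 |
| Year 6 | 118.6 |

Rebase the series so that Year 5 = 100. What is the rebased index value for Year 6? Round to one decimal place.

94.4

Rebased(Year 6) = 118.6 / 125.6 × 100 = 94.4268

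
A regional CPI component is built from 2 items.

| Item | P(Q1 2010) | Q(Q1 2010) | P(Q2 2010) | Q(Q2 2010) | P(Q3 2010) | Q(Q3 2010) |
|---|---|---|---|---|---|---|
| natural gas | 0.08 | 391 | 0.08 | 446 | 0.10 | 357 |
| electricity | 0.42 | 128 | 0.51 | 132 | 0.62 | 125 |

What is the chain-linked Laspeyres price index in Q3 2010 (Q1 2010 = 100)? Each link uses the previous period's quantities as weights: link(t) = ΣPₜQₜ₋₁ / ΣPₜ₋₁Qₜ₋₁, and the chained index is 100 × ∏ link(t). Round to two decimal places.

Link Q1 2010→Q2 2010:
ΣP(Q2 2010)Q(Q1 2010) = 0.08×391 + 0.51×128 = 31.28 + 65.28 = 96.56
ΣP(Q1 2010)Q(Q1 2010) = 0.08×391 + 0.42×128 = 31.28 + 53.76 = 85.04
link = 96.56/85.04 = 1.135466
Link Q2 2010→Q3 2010:
ΣP(Q3 2010)Q(Q2 2010) = 0.10×446 + 0.62×132 = 44.6 + 81.84 = 126.44
ΣP(Q2 2010)Q(Q2 2010) = 0.08×446 + 0.51×132 = 35.68 + 67.32 = 103
link = 126.44/103 = 1.227573
Chained index = 100 × 1.135466 × 1.227573 = 139.3867

139.39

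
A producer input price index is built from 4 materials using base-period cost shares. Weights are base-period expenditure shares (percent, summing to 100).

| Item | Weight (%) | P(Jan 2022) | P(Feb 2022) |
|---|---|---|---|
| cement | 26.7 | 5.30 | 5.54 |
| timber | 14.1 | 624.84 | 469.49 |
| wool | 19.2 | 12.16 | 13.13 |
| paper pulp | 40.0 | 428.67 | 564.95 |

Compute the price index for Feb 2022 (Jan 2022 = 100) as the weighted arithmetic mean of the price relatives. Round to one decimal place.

112.0

cement: 26.7 × (5.54/5.30) = 26.7 × 1.045283 = 27.9091
timber: 14.1 × (469.49/624.84) = 14.1 × 0.751376 = 10.5944
wool: 19.2 × (13.13/12.16) = 19.2 × 1.079770 = 20.7316
paper pulp: 40.0 × (564.95/428.67) = 40.0 × 1.317914 = 52.7165
Index = Σ wᵢ·(p₁ᵢ/p₀ᵢ) = 27.9091 + 10.5944 + 20.7316 + 52.7165 = 111.9516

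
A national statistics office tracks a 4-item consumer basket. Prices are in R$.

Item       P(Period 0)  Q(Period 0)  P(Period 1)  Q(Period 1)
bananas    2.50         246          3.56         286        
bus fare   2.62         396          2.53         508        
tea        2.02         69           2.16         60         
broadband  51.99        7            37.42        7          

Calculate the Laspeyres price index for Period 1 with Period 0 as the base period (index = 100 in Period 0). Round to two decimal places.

106.16

Laspeyres price index uses base-period quantities as weights.
ΣP(Period 1)·Q(Period 0) = 3.56×246 + 2.53×396 + 2.16×69 + 37.42×7 = 875.76 + 1001.88 + 149.04 + 261.94 = 2288.62
ΣP(Period 0)·Q(Period 0) = 2.50×246 + 2.62×396 + 2.02×69 + 51.99×7 = 615 + 1037.52 + 139.38 + 363.93 = 2155.83
Index = 2288.62 / 2155.83 × 100 = 106.1596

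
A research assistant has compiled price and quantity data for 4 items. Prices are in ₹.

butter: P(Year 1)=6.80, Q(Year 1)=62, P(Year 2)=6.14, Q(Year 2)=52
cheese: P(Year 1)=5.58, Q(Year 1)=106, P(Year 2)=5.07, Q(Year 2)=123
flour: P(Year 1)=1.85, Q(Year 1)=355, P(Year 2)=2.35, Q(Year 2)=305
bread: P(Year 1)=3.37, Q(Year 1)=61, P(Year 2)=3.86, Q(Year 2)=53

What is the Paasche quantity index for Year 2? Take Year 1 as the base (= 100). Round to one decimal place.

93.8

Paasche quantity index uses current-period prices as weights.
ΣP(Year 2)·Q(Year 2) = 6.14×52 + 5.07×123 + 2.35×305 + 3.86×53 = 319.28 + 623.61 + 716.75 + 204.58 = 1864.22
ΣP(Year 2)·Q(Year 1) = 6.14×62 + 5.07×106 + 2.35×355 + 3.86×61 = 380.68 + 537.42 + 834.25 + 235.46 = 1987.81
Index = 1864.22 / 1987.81 × 100 = 93.7826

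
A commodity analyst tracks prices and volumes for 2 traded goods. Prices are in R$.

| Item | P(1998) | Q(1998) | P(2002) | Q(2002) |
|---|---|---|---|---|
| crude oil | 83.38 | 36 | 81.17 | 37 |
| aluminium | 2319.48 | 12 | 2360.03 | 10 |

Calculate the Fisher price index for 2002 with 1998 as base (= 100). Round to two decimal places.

Laspeyres component (base-period weights):
ΣP(2002)Q(1998) = 81.17×36 + 2360.03×12 = 2922.12 + 28320.36 = 31242.48
ΣP(1998)Q(1998) = 83.38×36 + 2319.48×12 = 3001.68 + 27833.76 = 30835.44
L = 31242.48 / 30835.44 × 100 = 101.3200
Paasche component (current-period weights):
ΣP(2002)Q(2002) = 81.17×37 + 2360.03×10 = 3003.29 + 23600.3 = 26603.59
ΣP(1998)Q(2002) = 83.38×37 + 2319.48×10 = 3085.06 + 23194.8 = 26279.86
P = 26603.59 / 26279.86 × 100 = 101.2319
Fisher = √(L × P) = √(101.3200 × 101.2319) = 101.2759

101.28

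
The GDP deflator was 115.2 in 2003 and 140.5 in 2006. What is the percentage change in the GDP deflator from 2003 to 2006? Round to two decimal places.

21.96%

Change = (140.5 − 115.2) / 115.2 × 100
       = 25.3 / 115.2 × 100 = 21.9618%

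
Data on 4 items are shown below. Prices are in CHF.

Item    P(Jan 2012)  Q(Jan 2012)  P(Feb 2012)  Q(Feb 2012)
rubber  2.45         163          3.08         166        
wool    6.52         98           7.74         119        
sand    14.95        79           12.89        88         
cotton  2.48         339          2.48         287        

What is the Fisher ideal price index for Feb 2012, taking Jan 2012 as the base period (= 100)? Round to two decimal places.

Laspeyres component (base-period weights):
ΣP(Feb 2012)Q(Jan 2012) = 3.08×163 + 7.74×98 + 12.89×79 + 2.48×339 = 502.04 + 758.52 + 1018.31 + 840.72 = 3119.59
ΣP(Jan 2012)Q(Jan 2012) = 2.45×163 + 6.52×98 + 14.95×79 + 2.48×339 = 399.35 + 638.96 + 1181.05 + 840.72 = 3060.08
L = 3119.59 / 3060.08 × 100 = 101.9447
Paasche component (current-period weights):
ΣP(Feb 2012)Q(Feb 2012) = 3.08×166 + 7.74×119 + 12.89×88 + 2.48×287 = 511.28 + 921.06 + 1134.32 + 711.76 = 3278.42
ΣP(Jan 2012)Q(Feb 2012) = 2.45×166 + 6.52×119 + 14.95×88 + 2.48×287 = 406.7 + 775.88 + 1315.6 + 711.76 = 3209.94
P = 3278.42 / 3209.94 × 100 = 102.1334
Fisher = √(L × P) = √(101.9447 × 102.1334) = 102.0390

102.04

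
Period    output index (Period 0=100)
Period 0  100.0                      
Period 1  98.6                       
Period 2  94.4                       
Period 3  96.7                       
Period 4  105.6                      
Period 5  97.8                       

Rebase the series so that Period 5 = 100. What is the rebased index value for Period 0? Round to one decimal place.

Rebased(Period 0) = 100.0 / 97.8 × 100 = 102.2495

102.2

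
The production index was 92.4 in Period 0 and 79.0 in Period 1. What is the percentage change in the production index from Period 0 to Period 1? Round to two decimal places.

-14.50%

Change = (79.0 − 92.4) / 92.4 × 100
       = -13.4 / 92.4 × 100 = -14.5022%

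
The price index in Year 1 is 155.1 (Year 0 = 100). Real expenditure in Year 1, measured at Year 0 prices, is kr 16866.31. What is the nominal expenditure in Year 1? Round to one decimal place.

Nominal = Real × (Index/100) = 16866.31 × (155.1/100)
        = 16866.31 × 1.551 = 26159.6468

26159.6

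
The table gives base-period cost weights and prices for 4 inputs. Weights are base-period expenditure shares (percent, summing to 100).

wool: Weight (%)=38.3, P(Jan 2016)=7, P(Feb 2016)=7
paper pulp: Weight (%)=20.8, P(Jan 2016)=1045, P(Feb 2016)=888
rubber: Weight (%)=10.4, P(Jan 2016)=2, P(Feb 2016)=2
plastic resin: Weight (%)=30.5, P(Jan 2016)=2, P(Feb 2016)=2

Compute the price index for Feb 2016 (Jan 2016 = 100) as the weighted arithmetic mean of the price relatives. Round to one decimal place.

96.9

wool: 38.3 × (7/7) = 38.3 × 1.000000 = 38.3000
paper pulp: 20.8 × (888/1045) = 20.8 × 0.849761 = 17.6750
rubber: 10.4 × (2/2) = 10.4 × 1.000000 = 10.4000
plastic resin: 30.5 × (2/2) = 30.5 × 1.000000 = 30.5000
Index = Σ wᵢ·(p₁ᵢ/p₀ᵢ) = 38.3000 + 17.6750 + 10.4000 + 30.5000 = 96.8750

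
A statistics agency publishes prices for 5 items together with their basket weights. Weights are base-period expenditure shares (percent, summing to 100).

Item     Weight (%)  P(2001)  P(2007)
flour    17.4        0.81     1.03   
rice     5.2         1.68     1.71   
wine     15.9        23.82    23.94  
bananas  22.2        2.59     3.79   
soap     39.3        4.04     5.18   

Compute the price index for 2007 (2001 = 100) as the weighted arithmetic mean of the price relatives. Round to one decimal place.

126.3

flour: 17.4 × (1.03/0.81) = 17.4 × 1.271605 = 22.1259
rice: 5.2 × (1.71/1.68) = 5.2 × 1.017857 = 5.2929
wine: 15.9 × (23.94/23.82) = 15.9 × 1.005038 = 15.9801
bananas: 22.2 × (3.79/2.59) = 22.2 × 1.463320 = 32.4857
soap: 39.3 × (5.18/4.04) = 39.3 × 1.282178 = 50.3896
Index = Σ wᵢ·(p₁ᵢ/p₀ᵢ) = 22.1259 + 5.2929 + 15.9801 + 32.4857 + 50.3896 = 126.2742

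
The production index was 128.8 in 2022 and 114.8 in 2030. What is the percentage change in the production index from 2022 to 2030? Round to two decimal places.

Change = (114.8 − 128.8) / 128.8 × 100
       = -14.0 / 128.8 × 100 = -10.8696%

-10.87%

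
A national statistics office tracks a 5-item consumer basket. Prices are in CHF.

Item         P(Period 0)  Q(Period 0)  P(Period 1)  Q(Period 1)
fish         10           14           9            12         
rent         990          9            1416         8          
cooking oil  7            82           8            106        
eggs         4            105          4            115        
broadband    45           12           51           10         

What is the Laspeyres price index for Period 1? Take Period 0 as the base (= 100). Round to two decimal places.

Laspeyres price index uses base-period quantities as weights.
ΣP(Period 1)·Q(Period 0) = 9×14 + 1416×9 + 8×82 + 4×105 + 51×12 = 126 + 12744 + 656 + 420 + 612 = 14558
ΣP(Period 0)·Q(Period 0) = 10×14 + 990×9 + 7×82 + 4×105 + 45×12 = 140 + 8910 + 574 + 420 + 540 = 10584
Index = 14558 / 10584 × 100 = 137.5472

137.55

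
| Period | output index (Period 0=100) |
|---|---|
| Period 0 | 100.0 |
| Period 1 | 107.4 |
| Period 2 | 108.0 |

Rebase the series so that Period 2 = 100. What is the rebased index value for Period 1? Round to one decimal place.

99.4

Rebased(Period 1) = 107.4 / 108.0 × 100 = 99.4444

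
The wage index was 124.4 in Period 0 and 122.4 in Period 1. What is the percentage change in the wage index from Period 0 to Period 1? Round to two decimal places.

-1.61%

Change = (122.4 − 124.4) / 124.4 × 100
       = -2.0 / 124.4 × 100 = -1.6077%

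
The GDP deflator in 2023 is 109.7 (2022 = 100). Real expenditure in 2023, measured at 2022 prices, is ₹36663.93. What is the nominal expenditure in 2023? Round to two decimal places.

40220.33

Nominal = Real × (Index/100) = 36663.93 × (109.7/100)
        = 36663.93 × 1.097 = 40220.3312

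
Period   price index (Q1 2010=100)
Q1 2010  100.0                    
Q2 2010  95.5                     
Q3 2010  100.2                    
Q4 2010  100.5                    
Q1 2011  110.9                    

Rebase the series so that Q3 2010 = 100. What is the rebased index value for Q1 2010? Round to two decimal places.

Rebased(Q1 2010) = 100.0 / 100.2 × 100 = 99.8004

99.80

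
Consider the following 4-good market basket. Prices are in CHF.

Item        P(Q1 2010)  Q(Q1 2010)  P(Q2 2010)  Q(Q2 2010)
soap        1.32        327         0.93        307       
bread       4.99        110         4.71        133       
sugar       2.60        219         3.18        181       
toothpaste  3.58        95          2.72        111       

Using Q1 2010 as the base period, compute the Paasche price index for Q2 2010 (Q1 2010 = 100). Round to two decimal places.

92.39

Paasche price index uses current-period quantities as weights.
ΣP(Q2 2010)·Q(Q2 2010) = 0.93×307 + 4.71×133 + 3.18×181 + 2.72×111 = 285.51 + 626.43 + 575.58 + 301.92 = 1789.44
ΣP(Q1 2010)·Q(Q2 2010) = 1.32×307 + 4.99×133 + 2.60×181 + 3.58×111 = 405.24 + 663.67 + 470.6 + 397.38 = 1936.89
Index = 1789.44 / 1936.89 × 100 = 92.3873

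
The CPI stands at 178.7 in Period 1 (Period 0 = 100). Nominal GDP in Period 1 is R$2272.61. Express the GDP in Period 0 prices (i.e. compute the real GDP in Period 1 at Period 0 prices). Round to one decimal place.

1271.7

Real = Nominal ÷ (Index/100) = 2272.61 ÷ (178.7/100)
     = 2272.61 ÷ 1.787 = 1271.7459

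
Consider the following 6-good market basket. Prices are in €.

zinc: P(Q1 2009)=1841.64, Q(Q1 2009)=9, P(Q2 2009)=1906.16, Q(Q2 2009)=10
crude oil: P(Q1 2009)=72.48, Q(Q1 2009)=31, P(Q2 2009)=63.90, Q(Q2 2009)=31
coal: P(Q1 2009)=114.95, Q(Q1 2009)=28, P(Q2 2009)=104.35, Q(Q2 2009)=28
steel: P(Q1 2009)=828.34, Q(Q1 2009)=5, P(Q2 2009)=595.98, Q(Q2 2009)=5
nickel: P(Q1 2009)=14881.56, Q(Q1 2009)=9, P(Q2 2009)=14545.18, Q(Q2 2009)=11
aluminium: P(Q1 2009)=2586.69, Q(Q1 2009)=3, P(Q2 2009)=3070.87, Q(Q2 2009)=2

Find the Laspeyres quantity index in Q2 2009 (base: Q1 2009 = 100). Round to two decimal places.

117.29

Laspeyres quantity index uses base-period prices as weights.
ΣP(Q1 2009)·Q(Q2 2009) = 1841.64×10 + 72.48×31 + 114.95×28 + 828.34×5 + 14881.56×11 + 2586.69×2 = 18416.4 + 2246.88 + 3218.6 + 4141.7 + 163697.16 + 5173.38 = 196894.12
ΣP(Q1 2009)·Q(Q1 2009) = 1841.64×9 + 72.48×31 + 114.95×28 + 828.34×5 + 14881.56×9 + 2586.69×3 = 16574.76 + 2246.88 + 3218.6 + 4141.7 + 133934.04 + 7760.07 = 167876.05
Index = 196894.12 / 167876.05 × 100 = 117.2854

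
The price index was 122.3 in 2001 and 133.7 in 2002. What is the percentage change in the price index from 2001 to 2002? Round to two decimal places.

Change = (133.7 − 122.3) / 122.3 × 100
       = 11.4 / 122.3 × 100 = 9.3213%

9.32%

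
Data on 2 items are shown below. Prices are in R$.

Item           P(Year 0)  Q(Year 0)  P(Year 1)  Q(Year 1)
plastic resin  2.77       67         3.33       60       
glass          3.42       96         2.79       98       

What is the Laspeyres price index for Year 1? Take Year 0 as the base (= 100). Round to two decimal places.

Laspeyres price index uses base-period quantities as weights.
ΣP(Year 1)·Q(Year 0) = 3.33×67 + 2.79×96 = 223.11 + 267.84 = 490.95
ΣP(Year 0)·Q(Year 0) = 2.77×67 + 3.42×96 = 185.59 + 328.32 = 513.91
Index = 490.95 / 513.91 × 100 = 95.5323

95.53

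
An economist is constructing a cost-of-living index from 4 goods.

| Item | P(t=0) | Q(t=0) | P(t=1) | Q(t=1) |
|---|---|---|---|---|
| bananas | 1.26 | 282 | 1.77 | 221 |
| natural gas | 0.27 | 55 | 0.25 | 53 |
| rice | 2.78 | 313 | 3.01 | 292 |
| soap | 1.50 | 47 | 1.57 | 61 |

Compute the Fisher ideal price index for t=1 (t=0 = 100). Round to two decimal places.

Laspeyres component (base-period weights):
ΣP(t=1)Q(t=0) = 1.77×282 + 0.25×55 + 3.01×313 + 1.57×47 = 499.14 + 13.75 + 942.13 + 73.79 = 1528.81
ΣP(t=0)Q(t=0) = 1.26×282 + 0.27×55 + 2.78×313 + 1.50×47 = 355.32 + 14.85 + 870.14 + 70.5 = 1310.81
L = 1528.81 / 1310.81 × 100 = 116.6309
Paasche component (current-period weights):
ΣP(t=1)Q(t=1) = 1.77×221 + 0.25×53 + 3.01×292 + 1.57×61 = 391.17 + 13.25 + 878.92 + 95.77 = 1379.11
ΣP(t=0)Q(t=1) = 1.26×221 + 0.27×53 + 2.78×292 + 1.50×61 = 278.46 + 14.31 + 811.76 + 91.5 = 1196.03
P = 1379.11 / 1196.03 × 100 = 115.3073
Fisher = √(L × P) = √(116.6309 × 115.3073) = 115.9672

115.97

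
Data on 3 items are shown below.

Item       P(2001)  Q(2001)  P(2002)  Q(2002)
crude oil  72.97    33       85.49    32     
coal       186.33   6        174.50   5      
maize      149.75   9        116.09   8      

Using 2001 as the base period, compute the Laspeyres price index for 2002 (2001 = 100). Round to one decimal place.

Laspeyres price index uses base-period quantities as weights.
ΣP(2002)·Q(2001) = 85.49×33 + 174.50×6 + 116.09×9 = 2821.17 + 1047 + 1044.81 = 4912.98
ΣP(2001)·Q(2001) = 72.97×33 + 186.33×6 + 149.75×9 = 2408.01 + 1117.98 + 1347.75 = 4873.74
Index = 4912.98 / 4873.74 × 100 = 100.8051

100.8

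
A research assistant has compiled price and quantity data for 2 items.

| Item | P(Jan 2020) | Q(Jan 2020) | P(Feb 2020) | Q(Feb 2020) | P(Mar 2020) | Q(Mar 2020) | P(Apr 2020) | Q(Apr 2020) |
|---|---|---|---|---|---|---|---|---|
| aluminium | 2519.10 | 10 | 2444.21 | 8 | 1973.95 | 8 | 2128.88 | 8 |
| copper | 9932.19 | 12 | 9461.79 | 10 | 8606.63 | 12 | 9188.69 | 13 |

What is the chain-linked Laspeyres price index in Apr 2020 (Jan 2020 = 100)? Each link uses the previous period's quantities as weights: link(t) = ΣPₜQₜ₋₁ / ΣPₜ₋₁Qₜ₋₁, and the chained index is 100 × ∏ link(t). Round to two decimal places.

91.15

Link Jan 2020→Feb 2020:
ΣP(Feb 2020)Q(Jan 2020) = 2444.21×10 + 9461.79×12 = 24442.1 + 113541.48 = 137983.58
ΣP(Jan 2020)Q(Jan 2020) = 2519.10×10 + 9932.19×12 = 25191 + 119186.28 = 144377.28
link = 137983.58/144377.28 = 0.955715
Link Feb 2020→Mar 2020:
ΣP(Mar 2020)Q(Feb 2020) = 1973.95×8 + 8606.63×10 = 15791.6 + 86066.3 = 101857.9
ΣP(Feb 2020)Q(Feb 2020) = 2444.21×8 + 9461.79×10 = 19553.68 + 94617.9 = 114171.58
link = 101857.9/114171.58 = 0.892148
Link Mar 2020→Apr 2020:
ΣP(Apr 2020)Q(Mar 2020) = 2128.88×8 + 9188.69×12 = 17031.04 + 110264.28 = 127295.32
ΣP(Mar 2020)Q(Mar 2020) = 1973.95×8 + 8606.63×12 = 15791.6 + 103279.56 = 119071.16
link = 127295.32/119071.16 = 1.069069
Chained index = 100 × 0.955715 × 0.892148 × 1.069069 = 91.1530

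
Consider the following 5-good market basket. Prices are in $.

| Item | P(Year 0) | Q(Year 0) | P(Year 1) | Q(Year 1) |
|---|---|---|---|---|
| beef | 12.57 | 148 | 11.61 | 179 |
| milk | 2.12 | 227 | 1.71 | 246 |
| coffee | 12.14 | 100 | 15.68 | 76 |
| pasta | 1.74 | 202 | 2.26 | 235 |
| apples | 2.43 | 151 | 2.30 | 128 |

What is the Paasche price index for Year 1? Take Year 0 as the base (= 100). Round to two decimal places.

102.31

Paasche price index uses current-period quantities as weights.
ΣP(Year 1)·Q(Year 1) = 11.61×179 + 1.71×246 + 15.68×76 + 2.26×235 + 2.30×128 = 2078.19 + 420.66 + 1191.68 + 531.1 + 294.4 = 4516.03
ΣP(Year 0)·Q(Year 1) = 12.57×179 + 2.12×246 + 12.14×76 + 1.74×235 + 2.43×128 = 2250.03 + 521.52 + 922.64 + 408.9 + 311.04 = 4414.13
Index = 4516.03 / 4414.13 × 100 = 102.3085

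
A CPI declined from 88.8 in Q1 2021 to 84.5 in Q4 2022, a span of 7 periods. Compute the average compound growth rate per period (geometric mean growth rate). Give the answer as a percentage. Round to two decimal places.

Growth factor = (84.5/88.8)^(1/7) = (0.951577)^(1/7) = 0.992934
Growth rate = 0.992934 − 1 = -0.007066 = -0.7066%

-0.71%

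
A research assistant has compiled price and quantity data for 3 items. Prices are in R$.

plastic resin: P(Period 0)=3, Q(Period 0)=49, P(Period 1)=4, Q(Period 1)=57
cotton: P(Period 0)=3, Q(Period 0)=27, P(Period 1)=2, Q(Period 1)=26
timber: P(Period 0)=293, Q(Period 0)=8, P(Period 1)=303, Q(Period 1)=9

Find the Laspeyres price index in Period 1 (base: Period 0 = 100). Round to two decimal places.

Laspeyres price index uses base-period quantities as weights.
ΣP(Period 1)·Q(Period 0) = 4×49 + 2×27 + 303×8 = 196 + 54 + 2424 = 2674
ΣP(Period 0)·Q(Period 0) = 3×49 + 3×27 + 293×8 = 147 + 81 + 2344 = 2572
Index = 2674 / 2572 × 100 = 103.9658

103.97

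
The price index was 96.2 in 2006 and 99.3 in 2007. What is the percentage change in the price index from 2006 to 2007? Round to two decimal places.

Change = (99.3 − 96.2) / 96.2 × 100
       = 3.1 / 96.2 × 100 = 3.2225%

3.22%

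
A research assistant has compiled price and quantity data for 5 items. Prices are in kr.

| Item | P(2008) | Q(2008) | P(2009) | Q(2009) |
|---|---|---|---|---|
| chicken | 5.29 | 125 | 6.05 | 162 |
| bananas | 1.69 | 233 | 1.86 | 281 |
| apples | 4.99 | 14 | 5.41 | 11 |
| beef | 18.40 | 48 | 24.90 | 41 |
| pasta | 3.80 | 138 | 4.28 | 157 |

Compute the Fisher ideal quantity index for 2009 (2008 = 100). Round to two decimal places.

Laspeyres component (base-period weights):
ΣP(2008)Q(2009) = 5.29×162 + 1.69×281 + 4.99×11 + 18.40×41 + 3.80×157 = 856.98 + 474.89 + 54.89 + 754.4 + 596.6 = 2737.76
ΣP(2008)Q(2008) = 5.29×125 + 1.69×233 + 4.99×14 + 18.40×48 + 3.80×138 = 661.25 + 393.77 + 69.86 + 883.2 + 524.4 = 2532.48
L = 2737.76 / 2532.48 × 100 = 108.1059
Paasche component (current-period weights):
ΣP(2009)Q(2009) = 6.05×162 + 1.86×281 + 5.41×11 + 24.90×41 + 4.28×157 = 980.1 + 522.66 + 59.51 + 1020.9 + 671.96 = 3255.13
ΣP(2009)Q(2008) = 6.05×125 + 1.86×233 + 5.41×14 + 24.90×48 + 4.28×138 = 756.25 + 433.38 + 75.74 + 1195.2 + 590.64 = 3051.21
P = 3255.13 / 3051.21 × 100 = 106.6833
Fisher = √(L × P) = √(108.1059 × 106.6833) = 107.3922

107.39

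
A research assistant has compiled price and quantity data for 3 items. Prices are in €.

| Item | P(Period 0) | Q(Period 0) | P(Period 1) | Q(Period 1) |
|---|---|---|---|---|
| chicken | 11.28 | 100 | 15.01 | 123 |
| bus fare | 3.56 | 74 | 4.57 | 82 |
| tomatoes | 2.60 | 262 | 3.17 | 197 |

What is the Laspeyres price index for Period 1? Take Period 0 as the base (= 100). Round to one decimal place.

Laspeyres price index uses base-period quantities as weights.
ΣP(Period 1)·Q(Period 0) = 15.01×100 + 4.57×74 + 3.17×262 = 1501 + 338.18 + 830.54 = 2669.72
ΣP(Period 0)·Q(Period 0) = 11.28×100 + 3.56×74 + 2.60×262 = 1128 + 263.44 + 681.2 = 2072.64
Index = 2669.72 / 2072.64 × 100 = 128.8077

128.8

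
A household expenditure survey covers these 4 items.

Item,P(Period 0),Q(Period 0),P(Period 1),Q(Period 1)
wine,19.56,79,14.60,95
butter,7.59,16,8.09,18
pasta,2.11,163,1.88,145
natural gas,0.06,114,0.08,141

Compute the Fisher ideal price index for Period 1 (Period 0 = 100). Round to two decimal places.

78.95

Laspeyres component (base-period weights):
ΣP(Period 1)Q(Period 0) = 14.60×79 + 8.09×16 + 1.88×163 + 0.08×114 = 1153.4 + 129.44 + 306.44 + 9.12 = 1598.4
ΣP(Period 0)Q(Period 0) = 19.56×79 + 7.59×16 + 2.11×163 + 0.06×114 = 1545.24 + 121.44 + 343.93 + 6.84 = 2017.45
L = 1598.4 / 2017.45 × 100 = 79.2287
Paasche component (current-period weights):
ΣP(Period 1)Q(Period 1) = 14.60×95 + 8.09×18 + 1.88×145 + 0.08×141 = 1387 + 145.62 + 272.6 + 11.28 = 1816.5
ΣP(Period 0)Q(Period 1) = 19.56×95 + 7.59×18 + 2.11×145 + 0.06×141 = 1858.2 + 136.62 + 305.95 + 8.46 = 2309.23
P = 1816.5 / 2309.23 × 100 = 78.6626
Fisher = √(L × P) = √(79.2287 × 78.6626) = 78.9451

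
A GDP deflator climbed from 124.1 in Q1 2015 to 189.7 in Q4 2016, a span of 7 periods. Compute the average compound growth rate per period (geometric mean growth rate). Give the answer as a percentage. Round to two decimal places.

6.25%

Growth factor = (189.7/124.1)^(1/7) = (1.528606)^(1/7) = 1.062498
Growth rate = 1.062498 − 1 = 0.062498 = 6.2498%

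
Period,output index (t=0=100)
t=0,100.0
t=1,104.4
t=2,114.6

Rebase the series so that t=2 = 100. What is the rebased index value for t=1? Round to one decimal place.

91.1

Rebased(t=1) = 104.4 / 114.6 × 100 = 91.0995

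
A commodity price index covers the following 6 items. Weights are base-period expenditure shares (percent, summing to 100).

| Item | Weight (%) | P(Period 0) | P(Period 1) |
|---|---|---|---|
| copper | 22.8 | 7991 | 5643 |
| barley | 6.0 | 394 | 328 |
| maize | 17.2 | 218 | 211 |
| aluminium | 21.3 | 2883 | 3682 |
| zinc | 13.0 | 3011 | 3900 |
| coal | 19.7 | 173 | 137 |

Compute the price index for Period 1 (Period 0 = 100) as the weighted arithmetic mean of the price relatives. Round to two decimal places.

97.39

copper: 22.8 × (5643/7991) = 22.8 × 0.706169 = 16.1007
barley: 6.0 × (328/394) = 6.0 × 0.832487 = 4.9949
maize: 17.2 × (211/218) = 17.2 × 0.967890 = 16.6477
aluminium: 21.3 × (3682/2883) = 21.3 × 1.277142 = 27.2031
zinc: 13.0 × (3900/3011) = 13.0 × 1.295251 = 16.8383
coal: 19.7 × (137/173) = 19.7 × 0.791908 = 15.6006
Index = Σ wᵢ·(p₁ᵢ/p₀ᵢ) = 16.1007 + 4.9949 + 16.6477 + 27.2031 + 16.8383 + 15.6006 = 97.3853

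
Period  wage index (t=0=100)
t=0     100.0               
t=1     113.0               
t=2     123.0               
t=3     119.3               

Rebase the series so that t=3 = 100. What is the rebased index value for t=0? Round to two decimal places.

Rebased(t=0) = 100.0 / 119.3 × 100 = 83.8223

83.82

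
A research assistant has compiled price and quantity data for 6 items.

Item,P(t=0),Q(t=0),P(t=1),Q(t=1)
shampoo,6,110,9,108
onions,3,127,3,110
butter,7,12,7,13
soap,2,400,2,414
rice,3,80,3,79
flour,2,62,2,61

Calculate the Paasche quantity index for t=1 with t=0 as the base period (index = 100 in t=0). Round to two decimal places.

98.51

Paasche quantity index uses current-period prices as weights.
ΣP(t=1)·Q(t=1) = 9×108 + 3×110 + 7×13 + 2×414 + 3×79 + 2×61 = 972 + 330 + 91 + 828 + 237 + 122 = 2580
ΣP(t=1)·Q(t=0) = 9×110 + 3×127 + 7×12 + 2×400 + 3×80 + 2×62 = 990 + 381 + 84 + 800 + 240 + 124 = 2619
Index = 2580 / 2619 × 100 = 98.5109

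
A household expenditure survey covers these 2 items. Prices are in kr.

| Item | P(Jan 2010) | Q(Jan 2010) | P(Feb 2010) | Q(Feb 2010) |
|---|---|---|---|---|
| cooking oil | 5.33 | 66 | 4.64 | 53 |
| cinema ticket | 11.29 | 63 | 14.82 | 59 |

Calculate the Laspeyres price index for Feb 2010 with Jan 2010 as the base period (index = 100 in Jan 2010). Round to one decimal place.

Laspeyres price index uses base-period quantities as weights.
ΣP(Feb 2010)·Q(Jan 2010) = 4.64×66 + 14.82×63 = 306.24 + 933.66 = 1239.9
ΣP(Jan 2010)·Q(Jan 2010) = 5.33×66 + 11.29×63 = 351.78 + 711.27 = 1063.05
Index = 1239.9 / 1063.05 × 100 = 116.6361

116.6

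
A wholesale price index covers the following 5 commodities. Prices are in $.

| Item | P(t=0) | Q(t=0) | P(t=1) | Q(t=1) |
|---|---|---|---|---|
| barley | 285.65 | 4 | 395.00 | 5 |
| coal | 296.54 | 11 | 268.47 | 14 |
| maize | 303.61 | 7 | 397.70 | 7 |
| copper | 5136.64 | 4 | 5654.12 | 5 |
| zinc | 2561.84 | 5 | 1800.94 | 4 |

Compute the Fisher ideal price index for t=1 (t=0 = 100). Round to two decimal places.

Laspeyres component (base-period weights):
ΣP(t=1)Q(t=0) = 395.00×4 + 268.47×11 + 397.70×7 + 5654.12×4 + 1800.94×5 = 1580 + 2953.17 + 2783.9 + 22616.48 + 9004.7 = 38938.25
ΣP(t=0)Q(t=0) = 285.65×4 + 296.54×11 + 303.61×7 + 5136.64×4 + 2561.84×5 = 1142.6 + 3261.94 + 2125.27 + 20546.56 + 12809.2 = 39885.57
L = 38938.25 / 39885.57 × 100 = 97.6249
Paasche component (current-period weights):
ΣP(t=1)Q(t=1) = 395.00×5 + 268.47×14 + 397.70×7 + 5654.12×5 + 1800.94×4 = 1975 + 3758.58 + 2783.9 + 28270.6 + 7203.76 = 43991.84
ΣP(t=0)Q(t=1) = 285.65×5 + 296.54×14 + 303.61×7 + 5136.64×5 + 2561.84×4 = 1428.25 + 4151.56 + 2125.27 + 25683.2 + 10247.36 = 43635.64
P = 43991.84 / 43635.64 × 100 = 100.8163
Fisher = √(L × P) = √(97.6249 × 100.8163) = 99.2078

99.21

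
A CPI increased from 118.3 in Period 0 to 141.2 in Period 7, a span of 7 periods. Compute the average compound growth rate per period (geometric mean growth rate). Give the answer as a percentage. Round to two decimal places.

2.56%

Growth factor = (141.2/118.3)^(1/7) = (1.193576)^(1/7) = 1.025601
Growth rate = 1.025601 − 1 = 0.025601 = 2.5601%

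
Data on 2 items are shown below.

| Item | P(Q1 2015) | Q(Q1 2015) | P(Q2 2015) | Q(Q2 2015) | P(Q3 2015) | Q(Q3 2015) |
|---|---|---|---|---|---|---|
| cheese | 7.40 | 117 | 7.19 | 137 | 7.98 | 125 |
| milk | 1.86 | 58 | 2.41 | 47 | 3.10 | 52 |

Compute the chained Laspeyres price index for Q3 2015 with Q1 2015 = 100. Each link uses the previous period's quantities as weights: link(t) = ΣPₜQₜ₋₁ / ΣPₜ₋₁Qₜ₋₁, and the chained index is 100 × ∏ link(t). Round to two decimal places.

113.66

Link Q1 2015→Q2 2015:
ΣP(Q2 2015)Q(Q1 2015) = 7.19×117 + 2.41×58 = 841.23 + 139.78 = 981.01
ΣP(Q1 2015)Q(Q1 2015) = 7.40×117 + 1.86×58 = 865.8 + 107.88 = 973.68
link = 981.01/973.68 = 1.007528
Link Q2 2015→Q3 2015:
ΣP(Q3 2015)Q(Q2 2015) = 7.98×137 + 3.10×47 = 1093.26 + 145.7 = 1238.96
ΣP(Q2 2015)Q(Q2 2015) = 7.19×137 + 2.41×47 = 985.03 + 113.27 = 1098.3
link = 1238.96/1098.3 = 1.128071
Chained index = 100 × 1.007528 × 1.128071 = 113.6563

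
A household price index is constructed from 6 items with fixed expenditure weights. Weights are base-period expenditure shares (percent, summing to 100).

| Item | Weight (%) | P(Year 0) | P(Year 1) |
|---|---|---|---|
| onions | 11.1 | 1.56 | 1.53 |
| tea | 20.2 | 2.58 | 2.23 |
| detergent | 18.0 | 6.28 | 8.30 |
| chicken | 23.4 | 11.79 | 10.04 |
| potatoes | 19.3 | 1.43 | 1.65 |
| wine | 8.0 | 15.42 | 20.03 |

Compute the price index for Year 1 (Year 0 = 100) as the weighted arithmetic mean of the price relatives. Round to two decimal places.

104.72

onions: 11.1 × (1.53/1.56) = 11.1 × 0.980769 = 10.8865
tea: 20.2 × (2.23/2.58) = 20.2 × 0.864341 = 17.4597
detergent: 18.0 × (8.30/6.28) = 18.0 × 1.321656 = 23.7898
chicken: 23.4 × (10.04/11.79) = 23.4 × 0.851569 = 19.9267
potatoes: 19.3 × (1.65/1.43) = 19.3 × 1.153846 = 22.2692
wine: 8.0 × (20.03/15.42) = 8.0 × 1.298962 = 10.3917
Index = Σ wᵢ·(p₁ᵢ/p₀ᵢ) = 10.8865 + 17.4597 + 23.7898 + 19.9267 + 22.2692 + 10.3917 = 104.7237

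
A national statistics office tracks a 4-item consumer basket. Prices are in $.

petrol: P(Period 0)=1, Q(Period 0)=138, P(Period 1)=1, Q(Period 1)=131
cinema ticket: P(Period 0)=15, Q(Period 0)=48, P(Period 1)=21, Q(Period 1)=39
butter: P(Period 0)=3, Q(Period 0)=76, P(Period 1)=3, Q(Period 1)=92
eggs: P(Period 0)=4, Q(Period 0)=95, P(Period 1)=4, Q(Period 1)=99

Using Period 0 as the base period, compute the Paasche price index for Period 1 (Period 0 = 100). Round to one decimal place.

Paasche price index uses current-period quantities as weights.
ΣP(Period 1)·Q(Period 1) = 1×131 + 21×39 + 3×92 + 4×99 = 131 + 819 + 276 + 396 = 1622
ΣP(Period 0)·Q(Period 1) = 1×131 + 15×39 + 3×92 + 4×99 = 131 + 585 + 276 + 396 = 1388
Index = 1622 / 1388 × 100 = 116.8588

116.9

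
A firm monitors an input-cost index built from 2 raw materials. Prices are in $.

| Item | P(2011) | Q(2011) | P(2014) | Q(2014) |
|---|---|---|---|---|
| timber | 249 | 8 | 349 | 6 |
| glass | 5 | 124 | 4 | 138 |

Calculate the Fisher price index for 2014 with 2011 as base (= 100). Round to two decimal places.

123.49

Laspeyres component (base-period weights):
ΣP(2014)Q(2011) = 349×8 + 4×124 = 2792 + 496 = 3288
ΣP(2011)Q(2011) = 249×8 + 5×124 = 1992 + 620 = 2612
L = 3288 / 2612 × 100 = 125.8806
Paasche component (current-period weights):
ΣP(2014)Q(2014) = 349×6 + 4×138 = 2094 + 552 = 2646
ΣP(2011)Q(2014) = 249×6 + 5×138 = 1494 + 690 = 2184
P = 2646 / 2184 × 100 = 121.1538
Fisher = √(L × P) = √(125.8806 × 121.1538) = 123.4946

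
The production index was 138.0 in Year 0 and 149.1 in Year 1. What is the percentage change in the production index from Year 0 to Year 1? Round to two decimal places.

8.04%

Change = (149.1 − 138.0) / 138.0 × 100
       = 11.1 / 138.0 × 100 = 8.0435%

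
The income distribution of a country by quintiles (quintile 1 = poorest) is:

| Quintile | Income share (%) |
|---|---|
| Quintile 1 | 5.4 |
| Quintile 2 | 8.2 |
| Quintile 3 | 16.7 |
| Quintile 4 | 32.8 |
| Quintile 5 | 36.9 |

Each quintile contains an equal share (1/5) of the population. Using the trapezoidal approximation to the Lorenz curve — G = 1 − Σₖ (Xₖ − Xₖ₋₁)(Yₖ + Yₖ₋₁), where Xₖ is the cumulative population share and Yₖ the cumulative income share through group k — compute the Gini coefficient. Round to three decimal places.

Cumulative income shares Yₖ: 0.0540, 0.1360, 0.3030, 0.6310, 1.0000
Σ (Xₖ−Xₖ₋₁)(Yₖ+Yₖ₋₁) = (1/5)(0.0540+0.0000) + (1/5)(0.1360+0.0540) + (1/5)(0.3030+0.1360) + (1/5)(0.6310+0.3030) + (1/5)(1.0000+0.6310)
  = 0.0108 + 0.0380 + 0.0878 + 0.1868 + 0.3262 = 0.6496
G = 1 − 0.6496 = 0.3504

0.350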